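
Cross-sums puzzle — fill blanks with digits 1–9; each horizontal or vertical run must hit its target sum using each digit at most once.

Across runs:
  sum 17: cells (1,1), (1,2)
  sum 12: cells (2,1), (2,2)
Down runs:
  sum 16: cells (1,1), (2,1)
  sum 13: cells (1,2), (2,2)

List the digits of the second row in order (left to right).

7 5

17 in 2 cells must be {8,9}; 16 in 2 cells must be {7,9}.
The 17 across and the 16 down share only 9, so (1,1) = 9.
(1,2) = 17 − 9 = 8 completes the 17 across.
(2,1) = 16 − 9 = 7 completes the 16 down.
(2,2) = 12 − 7 = 5 completes the 12 across.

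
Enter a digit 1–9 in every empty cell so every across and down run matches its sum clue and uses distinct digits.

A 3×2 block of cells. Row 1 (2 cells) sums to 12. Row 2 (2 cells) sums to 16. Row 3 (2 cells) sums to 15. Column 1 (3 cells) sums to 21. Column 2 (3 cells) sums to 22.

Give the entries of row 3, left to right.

16 in 2 cells must be {7,9}.
Nothing is forced directly, so branch on (2,1), whose candidates are 7 or 9. If (2,1) = 9: that forces (2,2) = 7, (1,2) = 9, (3,2) = 6, after which (1,1) would have to be in {3} for the 12 across but in {4,5,7,8} for the 21 down — contradiction. So (2,1) = 7.
(2,2) = 16 − 7 = 9 completes the 16 across.
Nothing is forced directly, so branch on (1,1), whose candidates are 5 or 8 or 9. If (1,1) = 8: then (1,2) would have to be in {4} for the 12 across but in {5,6,7,8} for the 22 down — contradiction. If (1,1) = 9: then (1,2) would have to be in {3} for the 12 across but in {5,6,7,8} for the 22 down — contradiction. So (1,1) = 5.
(1,2) = 12 − 5 = 7 completes the 12 across.
(3,1) = 21 − 12 = 9 completes the 21 down.
(3,2) = 15 − 9 = 6 completes the 15 across.

9 6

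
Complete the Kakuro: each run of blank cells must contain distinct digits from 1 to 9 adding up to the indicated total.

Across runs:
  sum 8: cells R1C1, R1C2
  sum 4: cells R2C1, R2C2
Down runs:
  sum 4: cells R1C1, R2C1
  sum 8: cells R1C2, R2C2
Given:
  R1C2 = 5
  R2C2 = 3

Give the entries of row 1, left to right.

4 in 2 cells must be {1,3}.
R1C1 = 8 − 5 = 3 completes the 8 across.
R2C1 = 4 − 3 = 1 completes the 4 across.

3 5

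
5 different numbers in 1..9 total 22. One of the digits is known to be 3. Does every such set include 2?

No

Counterexample: {1,3,4,5,9} sums to 22 under that restriction without using 2.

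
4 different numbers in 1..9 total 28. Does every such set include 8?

Every partition of 28 into 4 distinct digits includes 8: {4,7,8,9}, {5,6,8,9}.

Yes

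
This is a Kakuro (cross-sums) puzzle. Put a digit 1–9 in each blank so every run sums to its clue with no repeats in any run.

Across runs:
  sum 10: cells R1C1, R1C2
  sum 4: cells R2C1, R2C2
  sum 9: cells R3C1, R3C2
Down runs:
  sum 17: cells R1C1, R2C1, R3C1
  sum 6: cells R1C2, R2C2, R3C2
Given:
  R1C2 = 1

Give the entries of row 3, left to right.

7, 2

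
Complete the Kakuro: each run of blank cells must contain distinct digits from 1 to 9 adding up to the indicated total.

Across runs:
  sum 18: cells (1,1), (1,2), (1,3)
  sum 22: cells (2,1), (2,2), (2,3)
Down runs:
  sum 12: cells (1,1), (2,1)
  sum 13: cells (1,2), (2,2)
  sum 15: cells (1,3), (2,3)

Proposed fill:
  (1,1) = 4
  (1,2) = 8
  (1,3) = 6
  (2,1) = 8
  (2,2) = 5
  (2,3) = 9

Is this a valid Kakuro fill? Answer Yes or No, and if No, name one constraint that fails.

Across: 4+8+6=18; 8+5+9=22. Down: 4+8=12; 8+5=13; 6+9=15. No digit repeats within any run.

Yes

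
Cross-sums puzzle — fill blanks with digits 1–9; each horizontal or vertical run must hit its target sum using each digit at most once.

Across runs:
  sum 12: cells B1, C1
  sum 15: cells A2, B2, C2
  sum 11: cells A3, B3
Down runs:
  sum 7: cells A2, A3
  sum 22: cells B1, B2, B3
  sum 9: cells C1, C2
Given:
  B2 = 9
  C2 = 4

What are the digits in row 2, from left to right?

2 9 4

C1 = 9 − 4 = 5 completes the 9 down.
A2 = 15 − 13 = 2 completes the 15 across.
A3 = 7 − 2 = 5 completes the 7 down.
B3 = 11 − 5 = 6 completes the 11 across.
B1 = 12 − 5 = 7 completes the 12 across.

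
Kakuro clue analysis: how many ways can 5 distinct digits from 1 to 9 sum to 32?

3

5 distinct digits from 1–9 sum between 15 and 35.
Enumerating: {2,6,7,8,9}, {3,5,7,8,9}, {4,5,6,8,9}.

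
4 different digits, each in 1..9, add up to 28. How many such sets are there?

2

4 distinct digits from 1–9 sum between 10 and 30.
Enumerating: {4,7,8,9}, {5,6,8,9}.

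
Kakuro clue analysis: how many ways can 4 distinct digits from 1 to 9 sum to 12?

4 distinct digits from 1–9 sum between 10 and 30.
Enumerating: {1,2,3,6}, {1,2,4,5}.

2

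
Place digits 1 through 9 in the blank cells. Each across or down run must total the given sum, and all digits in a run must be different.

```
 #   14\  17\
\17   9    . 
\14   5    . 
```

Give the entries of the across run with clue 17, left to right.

17 in 2 cells must be {8,9}.
R1C2 = 17 − 9 = 8 completes the 17 across.
R2C2 = 14 − 5 = 9 completes the 14 across.

9 8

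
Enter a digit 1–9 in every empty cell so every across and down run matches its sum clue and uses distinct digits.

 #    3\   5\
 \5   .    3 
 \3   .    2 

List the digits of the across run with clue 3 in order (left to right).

1 2

3 in 2 cells must be {1,2}.
R1C1 = 5 − 3 = 2 completes the 5 across.
R2C1 = 3 − 2 = 1 completes the 3 across.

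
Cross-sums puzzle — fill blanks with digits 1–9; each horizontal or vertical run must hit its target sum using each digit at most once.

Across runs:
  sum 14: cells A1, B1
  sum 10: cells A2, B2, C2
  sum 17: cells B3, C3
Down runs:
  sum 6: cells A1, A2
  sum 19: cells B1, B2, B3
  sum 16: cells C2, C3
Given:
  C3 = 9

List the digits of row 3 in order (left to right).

17 in 2 cells must be {8,9}; 16 in 2 cells must be {7,9}.
Only 5 fits A1 under both its across sum 14 and down sum 6.
B1 = 14 − 5 = 9 completes the 14 across.
A2 = 6 − 5 = 1 completes the 6 down.
C2 = 16 − 9 = 7 completes the 16 down.
B3 = 17 − 9 = 8 completes the 17 across.
B2 = 10 − 8 = 2 completes the 10 across.

8, 9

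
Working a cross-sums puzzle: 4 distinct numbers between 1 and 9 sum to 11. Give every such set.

{1,2,3,5}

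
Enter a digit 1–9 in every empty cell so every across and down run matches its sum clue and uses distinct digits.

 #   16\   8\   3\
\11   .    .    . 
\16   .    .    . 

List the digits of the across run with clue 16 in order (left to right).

16 in 2 cells must be {7,9}; 3 in 2 cells must be {1,2}.
The 11 across and the 16 down share only 7, so R1C1 = 7.
Given what's placed, R1C3 must be 1 to fit the 11 across and 3 down.
R2C1 = 16 − 7 = 9 completes the 16 down.
R2C3 = 3 − 1 = 2 completes the 3 down.
R1C2 = 11 − 8 = 3 completes the 11 across.
R2C2 = 16 − 11 = 5 completes the 16 across.

9 5 2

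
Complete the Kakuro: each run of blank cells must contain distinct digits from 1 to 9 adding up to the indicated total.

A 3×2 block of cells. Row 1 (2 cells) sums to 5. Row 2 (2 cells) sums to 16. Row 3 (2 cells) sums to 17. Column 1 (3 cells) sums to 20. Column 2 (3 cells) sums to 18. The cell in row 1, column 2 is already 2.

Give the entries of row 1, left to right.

16 in 2 cells must be {7,9}; 17 in 2 cells must be {8,9}.
(1,1) = 5 − 2 = 3 completes the 5 across.
Given what's placed, (2,1) must be 9 to fit the 16 across and 20 down.
(2,2) = 16 − 9 = 7 completes the 16 across.
(3,1) = 20 − 12 = 8 completes the 20 down.
(3,2) = 17 − 8 = 9 completes the 17 across.

3 2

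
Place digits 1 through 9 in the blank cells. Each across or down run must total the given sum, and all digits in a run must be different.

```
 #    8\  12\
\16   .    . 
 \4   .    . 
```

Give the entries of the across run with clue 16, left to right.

7, 9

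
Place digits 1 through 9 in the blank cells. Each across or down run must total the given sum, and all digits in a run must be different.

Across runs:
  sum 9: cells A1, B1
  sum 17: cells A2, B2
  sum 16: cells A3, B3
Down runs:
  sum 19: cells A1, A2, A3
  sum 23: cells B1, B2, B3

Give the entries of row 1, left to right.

17 in 2 cells must be {8,9}; 16 in 2 cells must be {7,9}; 23 in 3 cells must be {6,8,9}.
The 16 across and the 23 down share only 9, so B3 = 9.
Given what's placed, B2 must be 8 to fit the 17 across and 23 down.
A3 = 16 − 9 = 7 completes the 16 across.
B1 = 23 − 17 = 6 completes the 23 down.
A2 = 17 − 8 = 9 completes the 17 across.
A1 = 9 − 6 = 3 completes the 9 across.

3, 6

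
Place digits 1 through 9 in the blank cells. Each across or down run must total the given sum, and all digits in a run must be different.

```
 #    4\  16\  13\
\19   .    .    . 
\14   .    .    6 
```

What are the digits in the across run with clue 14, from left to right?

4 in 2 cells must be {1,3}; 16 in 2 cells must be {7,9}.
R1C1 = 3: only digit in both the 19-across and 4-down candidate sets.
R1C3 = 13 − 6 = 7 completes the 13 down.
R2C1 = 4 − 3 = 1 completes the 4 down.
R2C2 = 14 − 7 = 7 completes the 14 across.
R1C2 = 19 − 10 = 9 completes the 19 across.

1 7 6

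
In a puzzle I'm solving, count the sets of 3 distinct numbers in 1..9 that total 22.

3 distinct digits from 1–9 sum between 6 and 24.
Enumerating: {5,8,9}, {6,7,9}.

2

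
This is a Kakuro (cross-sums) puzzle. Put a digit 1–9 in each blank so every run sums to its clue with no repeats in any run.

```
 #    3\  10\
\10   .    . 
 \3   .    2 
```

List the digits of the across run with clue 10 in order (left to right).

3 in 2 cells must be {1,2}.
R1C2 = 10 − 2 = 8 completes the 10 down.
R2C1 = 3 − 2 = 1 completes the 3 across.
R1C1 = 10 − 8 = 2 completes the 10 across.

2 8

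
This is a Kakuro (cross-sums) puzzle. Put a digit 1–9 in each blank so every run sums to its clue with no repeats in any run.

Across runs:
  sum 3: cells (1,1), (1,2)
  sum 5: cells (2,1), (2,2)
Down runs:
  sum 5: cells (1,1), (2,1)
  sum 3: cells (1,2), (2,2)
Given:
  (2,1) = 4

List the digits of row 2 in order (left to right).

3 in 2 cells must be {1,2}.
(1,1) = 5 − 4 = 1 completes the 5 down.
(1,2) = 3 − 1 = 2 completes the 3 across.
(2,2) = 5 − 4 = 1 completes the 5 across.

4, 1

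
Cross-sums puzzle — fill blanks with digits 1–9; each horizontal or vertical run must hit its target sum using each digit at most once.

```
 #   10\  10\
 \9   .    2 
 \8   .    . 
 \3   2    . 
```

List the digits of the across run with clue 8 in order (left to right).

1, 7

3 in 2 cells must be {1,2}.
R1C1 = 9 − 2 = 7 completes the 9 across.
R2C1 = 10 − 9 = 1 completes the 10 down.
R2C2 = 8 − 1 = 7 completes the 8 across.
R3C2 = 3 − 2 = 1 completes the 3 across.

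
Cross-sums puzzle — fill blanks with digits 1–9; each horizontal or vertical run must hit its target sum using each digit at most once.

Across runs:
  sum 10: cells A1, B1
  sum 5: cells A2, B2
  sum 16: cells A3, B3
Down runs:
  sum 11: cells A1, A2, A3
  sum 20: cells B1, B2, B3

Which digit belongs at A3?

16 in 2 cells must be {7,9}.
The 16 across and the 11 down share only 7, so A3 = 7.
B3 = 16 − 7 = 9 completes the 16 across.
Nothing is forced directly, so branch on A1, whose candidates are 1 or 3. If A1 = 1: then B1 would have to be in {9} for the 10 across but in {3,4,5,6,7,8} for the 20 down — contradiction. So A1 = 3.
B1 = 10 − 3 = 7 completes the 10 across.
A2 = 11 − 10 = 1 completes the 11 down.
B2 = 5 − 1 = 4 completes the 5 across.

7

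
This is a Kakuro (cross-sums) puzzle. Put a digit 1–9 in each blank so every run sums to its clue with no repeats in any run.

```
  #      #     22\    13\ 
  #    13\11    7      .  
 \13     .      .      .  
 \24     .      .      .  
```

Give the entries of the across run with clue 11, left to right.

7 4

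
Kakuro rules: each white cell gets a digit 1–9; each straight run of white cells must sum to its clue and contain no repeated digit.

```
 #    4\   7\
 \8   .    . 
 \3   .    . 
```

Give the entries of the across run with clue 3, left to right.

1 2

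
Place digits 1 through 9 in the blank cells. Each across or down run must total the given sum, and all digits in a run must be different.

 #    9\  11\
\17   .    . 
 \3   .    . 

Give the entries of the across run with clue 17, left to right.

17 in 2 cells must be {8,9}; 3 in 2 cells must be {1,2}.
The 17 across and the 9 down share only 8, so R1C1 = 8.
R1C2 = 17 − 8 = 9 completes the 17 across.
R2C1 = 9 − 8 = 1 completes the 9 down.
R2C2 = 3 − 1 = 2 completes the 3 across.

8, 9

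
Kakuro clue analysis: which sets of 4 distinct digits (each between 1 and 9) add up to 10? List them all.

{1,2,3,4}

4 distinct digits from 1–9 sum between 10 and 30.
Only one set works: {1,2,3,4}.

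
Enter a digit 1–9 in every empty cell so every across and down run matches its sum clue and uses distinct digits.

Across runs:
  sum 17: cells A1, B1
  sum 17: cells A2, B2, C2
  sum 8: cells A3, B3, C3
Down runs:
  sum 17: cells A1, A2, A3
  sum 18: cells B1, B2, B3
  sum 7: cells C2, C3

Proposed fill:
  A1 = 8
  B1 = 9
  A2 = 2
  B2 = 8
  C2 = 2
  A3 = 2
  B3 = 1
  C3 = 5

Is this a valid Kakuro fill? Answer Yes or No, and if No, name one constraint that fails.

No — the across run A2–C2 sums to 12, not 17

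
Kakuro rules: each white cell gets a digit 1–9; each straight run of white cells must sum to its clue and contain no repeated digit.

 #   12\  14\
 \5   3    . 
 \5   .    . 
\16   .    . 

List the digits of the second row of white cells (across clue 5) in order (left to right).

2, 3

16 in 2 cells must be {7,9}.
R1C2 = 5 − 3 = 2 completes the 5 across.
R3C1 = 7: the only remaining digit allowed by both the 16 across and the 12 down.
R3C2 = 16 − 7 = 9 completes the 16 across.
R2C1 = 12 − 10 = 2 completes the 12 down.
R2C2 = 5 − 2 = 3 completes the 5 across.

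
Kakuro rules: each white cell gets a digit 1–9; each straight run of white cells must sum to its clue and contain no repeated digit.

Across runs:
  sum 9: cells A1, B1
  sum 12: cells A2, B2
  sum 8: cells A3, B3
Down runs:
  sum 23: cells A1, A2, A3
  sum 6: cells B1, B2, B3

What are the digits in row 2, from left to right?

23 in 3 cells must be {6,8,9}; 6 in 3 cells must be {1,2,3}.
The 12 across and the 6 down share only 3, so B2 = 3.
The 8 across and the 23 down share only 6, so A3 = 6.
B3 = 8 − 6 = 2 completes the 8 across.
A1 = 8: the only remaining digit allowed by both the 9 across and the 23 down.
B1 = 9 − 8 = 1 completes the 9 across.
A2 = 12 − 3 = 9 completes the 12 across.

9 3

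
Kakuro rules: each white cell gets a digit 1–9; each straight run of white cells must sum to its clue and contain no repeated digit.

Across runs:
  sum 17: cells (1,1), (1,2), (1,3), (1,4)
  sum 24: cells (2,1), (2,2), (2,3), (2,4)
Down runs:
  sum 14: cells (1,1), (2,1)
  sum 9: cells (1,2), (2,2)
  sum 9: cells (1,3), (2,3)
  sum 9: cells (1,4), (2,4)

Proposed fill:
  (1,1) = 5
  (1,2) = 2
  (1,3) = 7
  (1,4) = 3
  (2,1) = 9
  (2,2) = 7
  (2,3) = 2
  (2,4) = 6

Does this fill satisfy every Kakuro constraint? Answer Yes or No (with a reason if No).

Across: 5+2+7+3=17; 9+7+2+6=24. Down: 5+9=14; 2+7=9; 7+2=9; 3+6=9. No digit repeats within any run.

Yes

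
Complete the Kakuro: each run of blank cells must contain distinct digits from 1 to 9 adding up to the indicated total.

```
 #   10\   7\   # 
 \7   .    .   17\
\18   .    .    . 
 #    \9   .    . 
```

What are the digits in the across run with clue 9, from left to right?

1 8

7 in 3 cells must be {1,2,4}; 17 in 2 cells must be {8,9}.
The 9 across and the 17 down share only 8, so R3C3 = 8.
R2C3 = 17 − 8 = 9 completes the 17 down.
R3C2 = 9 − 8 = 1 completes the 9 across.
No cell is forced outright now. R1C2 can only be 2 or 4 (the digits allowed by both its 7 across and its 7 down). If R1C2 = 2: then R1C1 would have to be in {5} for the 7 across but in {1,2,3,4,6,7,8,9} for the 10 down — contradiction. So R1C2 = 4.
R1C1 = 7 − 4 = 3 completes the 7 across.
R2C1 = 10 − 3 = 7 completes the 10 down.
R2C2 = 18 − 16 = 2 completes the 18 across.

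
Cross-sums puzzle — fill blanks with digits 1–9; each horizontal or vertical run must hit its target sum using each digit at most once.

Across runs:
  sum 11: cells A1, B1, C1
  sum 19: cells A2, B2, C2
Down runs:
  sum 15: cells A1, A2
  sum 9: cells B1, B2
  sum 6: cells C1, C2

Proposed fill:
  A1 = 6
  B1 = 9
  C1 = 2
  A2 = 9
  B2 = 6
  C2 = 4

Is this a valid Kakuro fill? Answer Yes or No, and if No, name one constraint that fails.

No — the down run B1–B2 sums to 15, not 9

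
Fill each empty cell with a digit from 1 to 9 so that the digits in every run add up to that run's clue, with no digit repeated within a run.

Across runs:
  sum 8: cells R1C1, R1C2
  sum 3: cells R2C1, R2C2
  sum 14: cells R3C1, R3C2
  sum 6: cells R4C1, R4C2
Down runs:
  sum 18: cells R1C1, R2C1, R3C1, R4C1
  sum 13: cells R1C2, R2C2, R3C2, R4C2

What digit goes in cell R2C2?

3 in 2 cells must be {1,2}.
Nothing is forced directly, so branch on R3C2, whose candidates are 5 or 6. If R3C2 = 5: that forces R2C2 = 1, R3C1 = 9, R4C2 = 4, R1C2 = 3, R2C1 = 2, after which R4C1 would have to be in {2} for the 6 across but in {1,3,4,6} for the 18 down — contradiction. So R3C2 = 6.
R3C1 = 14 − 6 = 8 completes the 14 across.
Nothing is forced directly, so branch on R1C2, whose candidates are 1 or 2. If R1C2 = 2: that forces R1C1 = 6, R2C1 = 1, after which R2C2 would have to be in {2} for the 3 across but in {1,4} for the 13 down — contradiction. So R1C2 = 1.
R1C1 = 8 − 1 = 7 completes the 8 across.
R2C2 = 2: the only remaining digit allowed by both the 3 across and the 13 down.

2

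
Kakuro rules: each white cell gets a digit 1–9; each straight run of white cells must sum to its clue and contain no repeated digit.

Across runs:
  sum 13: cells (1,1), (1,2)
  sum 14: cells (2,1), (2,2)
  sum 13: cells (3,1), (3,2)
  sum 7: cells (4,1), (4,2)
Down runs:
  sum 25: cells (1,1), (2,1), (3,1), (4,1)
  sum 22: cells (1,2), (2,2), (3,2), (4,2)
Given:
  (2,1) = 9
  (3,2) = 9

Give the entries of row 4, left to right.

(2,2) = 14 − 9 = 5 completes the 14 across.
(3,1) = 13 − 9 = 4 completes the 13 across.
Given what's placed, (4,1) must be 5 to fit the 7 across and 25 down.
(4,2) = 7 − 5 = 2 completes the 7 across.
(1,1) = 25 − 18 = 7 completes the 25 down.
(1,2) = 13 − 7 = 6 completes the 13 across.

5 2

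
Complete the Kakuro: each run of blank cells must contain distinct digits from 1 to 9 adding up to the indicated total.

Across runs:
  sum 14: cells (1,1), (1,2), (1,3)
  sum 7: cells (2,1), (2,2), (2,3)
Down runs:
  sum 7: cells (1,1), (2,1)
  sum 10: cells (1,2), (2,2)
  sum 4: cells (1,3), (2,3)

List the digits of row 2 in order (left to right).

2 4 1

7 in 3 cells must be {1,2,4}; 4 in 2 cells must be {1,3}.
The 7 across and the 4 down share only 1, so (2,3) = 1.
(1,3) = 4 − 1 = 3 completes the 4 down.
Nothing is forced directly, so branch on (2,1), whose candidates are 2 or 4. If (2,1) = 4: then (1,1) would have to be in {2,4,5,6,7,9} for the 14 across but in {3} for the 7 down — contradiction. So (2,1) = 2.
(1,1) = 7 − 2 = 5 completes the 7 down.
(1,2) = 14 − 8 = 6 completes the 14 across.
(2,2) = 7 − 3 = 4 completes the 7 across.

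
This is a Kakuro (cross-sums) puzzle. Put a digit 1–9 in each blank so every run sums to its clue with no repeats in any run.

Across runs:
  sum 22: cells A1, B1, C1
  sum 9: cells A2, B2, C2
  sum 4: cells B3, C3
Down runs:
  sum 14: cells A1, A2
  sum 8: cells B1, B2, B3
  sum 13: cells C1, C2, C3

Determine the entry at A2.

6

4 in 2 cells must be {1,3}.
Only 5 fits B1 under both its across sum 22 and down sum 8.
Given what's placed, B3 must be 1 to fit the 4 across and 8 down.
C3 = 4 − 1 = 3 completes the 4 across.
B2 = 8 − 6 = 2 completes the 8 down.
A2 = 6: the only remaining digit allowed by both the 9 across and the 14 down.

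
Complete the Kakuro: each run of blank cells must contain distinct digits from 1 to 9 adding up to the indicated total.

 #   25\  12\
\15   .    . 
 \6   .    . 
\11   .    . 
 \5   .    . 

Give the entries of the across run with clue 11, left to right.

8 3

Only 6 fits R1C2 under both its across sum 15 and down sum 12.
R1C1 = 15 − 6 = 9 completes the 15 across.
Nothing is forced directly, so branch on R3C2, whose candidates are 2 or 3. If R3C2 = 2: that forces R2C2 = 1, after which R3C1 would have to be in {9} for the 11 across but in {1,2,3,4,5,6,7,8} for the 25 down — contradiction. So R3C2 = 3.
R3C1 = 11 − 3 = 8 completes the 11 across.
No cell is forced outright now. R2C2 can only be 1 or 2 (the digits allowed by both its 6 across and its 12 down). If R2C2 = 2: then R2C1 would have to be in {4} for the 6 across but in {1,2,3,5,6,7} for the 25 down — contradiction. So R2C2 = 1.
R2C1 = 6 − 1 = 5 completes the 6 across.
R4C1 = 25 − 22 = 3 completes the 25 down.
R4C2 = 5 − 3 = 2 completes the 5 across.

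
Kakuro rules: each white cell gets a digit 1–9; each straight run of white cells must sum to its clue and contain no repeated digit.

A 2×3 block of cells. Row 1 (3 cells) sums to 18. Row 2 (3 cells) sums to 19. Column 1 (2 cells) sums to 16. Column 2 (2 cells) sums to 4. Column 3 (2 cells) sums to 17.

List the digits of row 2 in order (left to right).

16 in 2 cells must be {7,9}; 4 in 2 cells must be {1,3}; 17 in 2 cells must be {8,9}.
The 19 across and the 4 down share only 3, so (2,2) = 3.
Given what's placed, (2,3) must be 9 to fit the 19 across and 17 down.
(1,2) = 4 − 3 = 1 completes the 4 down.
(1,3) = 17 − 9 = 8 completes the 17 down.
(2,1) = 19 − 12 = 7 completes the 19 across.
(1,1) = 18 − 9 = 9 completes the 18 across.

7, 3, 9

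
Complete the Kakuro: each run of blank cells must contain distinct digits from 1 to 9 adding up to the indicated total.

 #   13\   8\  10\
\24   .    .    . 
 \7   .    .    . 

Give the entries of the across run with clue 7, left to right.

4, 1, 2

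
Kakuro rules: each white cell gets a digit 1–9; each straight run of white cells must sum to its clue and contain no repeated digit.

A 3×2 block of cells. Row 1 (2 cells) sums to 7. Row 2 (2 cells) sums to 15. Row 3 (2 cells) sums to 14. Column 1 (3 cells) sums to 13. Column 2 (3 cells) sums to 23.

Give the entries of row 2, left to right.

23 in 3 cells must be {6,8,9}.
The 7 across and the 23 down share only 6, so (1,2) = 6.
(1,1) = 7 − 6 = 1 completes the 7 across.
Nothing is forced directly, so branch on (2,2), whose candidates are 8 or 9. If (2,2) = 9: then (2,1) would have to be in {6} for the 15 across but in {3,4,5,7,8,9} for the 13 down — contradiction. So (2,2) = 8.
(2,1) = 15 − 8 = 7 completes the 15 across.
(3,1) = 13 − 8 = 5 completes the 13 down.
(3,2) = 14 − 5 = 9 completes the 14 across.

7, 8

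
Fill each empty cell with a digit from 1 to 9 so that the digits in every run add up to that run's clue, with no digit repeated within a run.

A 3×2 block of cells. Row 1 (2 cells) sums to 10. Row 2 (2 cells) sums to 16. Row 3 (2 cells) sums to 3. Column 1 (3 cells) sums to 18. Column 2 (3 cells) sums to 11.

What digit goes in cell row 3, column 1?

2

16 in 2 cells must be {7,9}; 3 in 2 cells must be {1,2}.
The 16 across and the 11 down share only 7, so (2,2) = 7.
Given what's placed, (3,2) must be 1 to fit the 3 across and 11 down.
(1,2) = 11 − 8 = 3 completes the 11 down.
(2,1) = 16 − 7 = 9 completes the 16 across.
(3,1) = 3 − 1 = 2 completes the 3 across.
(1,1) = 10 − 3 = 7 completes the 10 across.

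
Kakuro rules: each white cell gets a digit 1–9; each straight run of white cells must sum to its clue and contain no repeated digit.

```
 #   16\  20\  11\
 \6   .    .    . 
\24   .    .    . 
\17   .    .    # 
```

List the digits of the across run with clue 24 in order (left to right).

6 in 3 cells must be {1,2,3}; 24 in 3 cells must be {7,8,9}; 17 in 2 cells must be {8,9}.
Only 3 fits R1C2 under both its across sum 6 and down sum 20.
Given what's placed, R1C3 must be 2 to fit the 6 across and 11 down.
R2C3 = 11 − 2 = 9 completes the 11 down.
R1C1 = 6 − 5 = 1 completes the 6 across.
R2C2 = 8: the only remaining digit allowed by both the 24 across and the 20 down.
R3C2 = 20 − 11 = 9 completes the 20 down.
R2C1 = 24 − 17 = 7 completes the 24 across.

7, 8, 9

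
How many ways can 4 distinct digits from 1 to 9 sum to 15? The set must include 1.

4 distinct digits from 1–9 sum between 10 and 30.
Keeping only sets containing 1.
Enumerating: {1,2,3,9}, {1,2,4,8}, {1,2,5,7}, {1,3,4,7}, {1,3,5,6}.

5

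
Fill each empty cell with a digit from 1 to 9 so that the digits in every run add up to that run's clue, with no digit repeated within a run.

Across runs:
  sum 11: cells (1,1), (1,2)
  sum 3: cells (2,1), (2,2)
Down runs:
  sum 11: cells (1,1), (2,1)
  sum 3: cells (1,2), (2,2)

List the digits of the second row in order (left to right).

2 1

3 in 2 cells must be {1,2}.
The 11 across and the 3 down share only 2, so (1,2) = 2.
The 3 across and the 11 down share only 2, so (2,1) = 2.
(2,2) = 3 − 2 = 1 completes the 3 across.
(1,1) = 11 − 2 = 9 completes the 11 across.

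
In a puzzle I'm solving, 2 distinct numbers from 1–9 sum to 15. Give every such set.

{6,9}; {7,8}

2 distinct digits from 1–9 sum between 3 and 17.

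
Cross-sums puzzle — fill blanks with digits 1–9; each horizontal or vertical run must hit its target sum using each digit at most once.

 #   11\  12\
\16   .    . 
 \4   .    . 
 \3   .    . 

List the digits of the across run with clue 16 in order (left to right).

7, 9

16 in 2 cells must be {7,9}; 4 in 2 cells must be {1,3}; 3 in 2 cells must be {1,2}.
The 16 across and the 11 down share only 7, so R1C1 = 7.
R1C2 = 16 − 7 = 9 completes the 16 across.
Given what's placed, R2C2 must be 1 to fit the 4 across and 12 down.
R3C1 = 1: the only remaining digit allowed by both the 3 across and the 11 down.
R3C2 = 3 − 1 = 2 completes the 3 across.
R2C1 = 4 − 1 = 3 completes the 4 across.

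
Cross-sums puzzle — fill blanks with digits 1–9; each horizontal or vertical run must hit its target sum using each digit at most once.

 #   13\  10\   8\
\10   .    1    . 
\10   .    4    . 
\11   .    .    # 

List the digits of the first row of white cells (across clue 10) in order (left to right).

R3C2 = 10 − 5 = 5 completes the 10 down.
R3C1 = 11 − 5 = 6 completes the 11 across.
Given what's placed, R2C1 must be 5 to fit the 10 across and 13 down.
R2C3 = 10 − 9 = 1 completes the 10 across.
R1C1 = 13 − 11 = 2 completes the 13 down.
R1C3 = 10 − 3 = 7 completes the 10 across.

2, 1, 7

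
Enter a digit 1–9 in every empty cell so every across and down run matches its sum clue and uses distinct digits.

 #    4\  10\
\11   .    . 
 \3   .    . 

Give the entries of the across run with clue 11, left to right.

3 8

3 in 2 cells must be {1,2}; 4 in 2 cells must be {1,3}.
The 11 across and the 4 down share only 3, so R1C1 = 3.
R1C2 = 11 − 3 = 8 completes the 11 across.
R2C1 = 4 − 3 = 1 completes the 4 down.
R2C2 = 3 − 1 = 2 completes the 3 across.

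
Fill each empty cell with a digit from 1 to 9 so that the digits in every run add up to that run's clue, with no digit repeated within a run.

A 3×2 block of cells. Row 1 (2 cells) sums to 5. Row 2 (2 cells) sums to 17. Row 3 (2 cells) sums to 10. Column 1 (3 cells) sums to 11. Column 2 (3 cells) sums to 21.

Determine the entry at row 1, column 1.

1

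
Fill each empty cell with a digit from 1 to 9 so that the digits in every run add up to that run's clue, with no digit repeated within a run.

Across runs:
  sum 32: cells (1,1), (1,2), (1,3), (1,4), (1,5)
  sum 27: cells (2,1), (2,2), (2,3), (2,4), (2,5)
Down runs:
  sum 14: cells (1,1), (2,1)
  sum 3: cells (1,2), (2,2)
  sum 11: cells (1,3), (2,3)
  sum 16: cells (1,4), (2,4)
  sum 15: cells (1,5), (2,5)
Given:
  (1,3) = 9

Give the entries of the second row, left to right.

8, 1, 2, 9, 7

3 in 2 cells must be {1,2}; 16 in 2 cells must be {7,9}.
Given what's placed, (1,2) must be 2 to fit the 32 across and 3 down.
(1,4) = 7: the only remaining digit allowed by both the 32 across and the 16 down.
(2,2) = 3 − 2 = 1 completes the 3 down.
(2,3) = 11 − 9 = 2 completes the 11 down.
(2,4) = 16 − 7 = 9 completes the 16 down.
Given what's placed, (2,1) must be 8 to fit the 27 across and 14 down.
(2,5) = 27 − 20 = 7 completes the 27 across.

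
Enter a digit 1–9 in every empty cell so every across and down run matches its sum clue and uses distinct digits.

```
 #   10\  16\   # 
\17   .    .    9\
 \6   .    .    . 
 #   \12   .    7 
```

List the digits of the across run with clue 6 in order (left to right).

1, 3, 2

17 in 2 cells must be {8,9}; 6 in 3 cells must be {1,2,3}.
R2C3 = 9 − 7 = 2 completes the 9 down.
R3C2 = 12 − 7 = 5 completes the 12 across.
Given what's placed, R2C2 must be 3 to fit the 6 across and 16 down.
R1C2 = 16 − 8 = 8 completes the 16 down.
R2C1 = 6 − 5 = 1 completes the 6 across.
R1C1 = 17 − 8 = 9 completes the 17 across.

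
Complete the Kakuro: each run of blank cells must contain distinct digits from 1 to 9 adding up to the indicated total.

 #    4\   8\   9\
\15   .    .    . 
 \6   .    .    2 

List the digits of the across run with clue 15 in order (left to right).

6 in 3 cells must be {1,2,3}; 4 in 2 cells must be {1,3}.
R1C3 = 9 − 2 = 7 completes the 9 down.
R1C1 = 3: the only remaining digit allowed by both the 15 across and the 4 down.
R1C2 = 15 − 10 = 5 completes the 15 across.
R2C1 = 4 − 3 = 1 completes the 4 down.
R2C2 = 6 − 3 = 3 completes the 6 across.

3, 5, 7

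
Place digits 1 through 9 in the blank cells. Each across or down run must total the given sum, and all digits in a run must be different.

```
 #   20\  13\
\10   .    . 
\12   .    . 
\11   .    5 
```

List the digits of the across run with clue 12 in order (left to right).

5, 7

Given what's placed, R2C2 must be 7 to fit the 12 across and 13 down.
R3C1 = 11 − 5 = 6 completes the 11 across.
R1C1 = 9: the only remaining digit allowed by both the 10 across and the 20 down.
R1C2 = 10 − 9 = 1 completes the 10 across.
R2C1 = 12 − 7 = 5 completes the 12 across.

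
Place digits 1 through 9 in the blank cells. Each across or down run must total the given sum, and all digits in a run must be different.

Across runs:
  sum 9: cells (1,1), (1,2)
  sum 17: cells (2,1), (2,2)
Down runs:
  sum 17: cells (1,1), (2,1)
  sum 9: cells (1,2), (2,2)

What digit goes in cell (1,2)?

17 in 2 cells must be {8,9}.
The 9 across and the 17 down share only 8, so (1,1) = 8.
(1,2) = 9 − 8 = 1 completes the 9 across.
(2,1) = 17 − 8 = 9 completes the 17 down.
(2,2) = 17 − 9 = 8 completes the 17 across.

1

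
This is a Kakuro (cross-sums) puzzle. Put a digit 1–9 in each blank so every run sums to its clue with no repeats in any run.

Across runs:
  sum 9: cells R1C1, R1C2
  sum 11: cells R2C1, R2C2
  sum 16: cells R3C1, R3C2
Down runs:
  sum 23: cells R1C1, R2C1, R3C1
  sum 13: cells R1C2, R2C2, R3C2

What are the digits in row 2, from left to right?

16 in 2 cells must be {7,9}; 23 in 3 cells must be {6,8,9}.
The 16 across and the 23 down share only 9, so R3C1 = 9.
R3C2 = 16 − 9 = 7 completes the 16 across.
Nothing is forced directly, so branch on R1C1, whose candidates are 6 or 8. If R1C1 = 6: then R1C2 would have to be in {3} for the 9 across but in {1,2,4,5} for the 13 down — contradiction. So R1C1 = 8.
R1C2 = 9 − 8 = 1 completes the 9 across.
R2C1 = 23 − 17 = 6 completes the 23 down.
R2C2 = 11 − 6 = 5 completes the 11 across.

6 5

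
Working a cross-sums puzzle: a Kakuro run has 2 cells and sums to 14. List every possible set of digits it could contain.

{5,9}; {6,8}

2 distinct digits from 1–9 sum between 3 and 17.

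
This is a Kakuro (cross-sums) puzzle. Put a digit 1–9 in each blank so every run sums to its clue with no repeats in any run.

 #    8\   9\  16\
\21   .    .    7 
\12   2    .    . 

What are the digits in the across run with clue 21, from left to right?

6 8 7

16 in 2 cells must be {7,9}.
R1C1 = 8 − 2 = 6 completes the 8 down.
R1C2 = 21 − 13 = 8 completes the 21 across.
R2C2 = 9 − 8 = 1 completes the 9 down.
R2C3 = 12 − 3 = 9 completes the 12 across.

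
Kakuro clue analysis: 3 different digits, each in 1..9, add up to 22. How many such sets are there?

2

3 distinct digits from 1–9 sum between 6 and 24.
Enumerating: {5,8,9}, {6,7,9}.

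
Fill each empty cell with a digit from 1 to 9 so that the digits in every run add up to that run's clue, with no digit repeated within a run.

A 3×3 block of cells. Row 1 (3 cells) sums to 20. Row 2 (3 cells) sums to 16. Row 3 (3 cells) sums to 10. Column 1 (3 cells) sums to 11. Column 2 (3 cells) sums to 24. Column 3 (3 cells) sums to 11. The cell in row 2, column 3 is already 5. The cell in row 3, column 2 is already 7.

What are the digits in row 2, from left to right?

24 in 3 cells must be {7,8,9}.
(1,3) = 4: the only remaining digit allowed by both the 20 across and the 11 down.
(3,3) = 11 − 9 = 2 completes the 11 down.
Given what's placed, (1,1) must be 7 to fit the 20 across and 11 down.
(1,2) = 20 − 11 = 9 completes the 20 across.
(2,1) = 3: the only remaining digit allowed by both the 16 across and the 11 down.
(2,2) = 16 − 8 = 8 completes the 16 across.
(3,1) = 10 − 9 = 1 completes the 10 across.

3 8 5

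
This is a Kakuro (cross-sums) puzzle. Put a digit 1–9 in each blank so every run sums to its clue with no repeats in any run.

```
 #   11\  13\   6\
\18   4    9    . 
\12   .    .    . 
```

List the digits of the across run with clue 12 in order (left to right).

7 4 1

R1C3 = 18 − 13 = 5 completes the 18 across.
R2C1 = 11 − 4 = 7 completes the 11 down.
R2C2 = 13 − 9 = 4 completes the 13 down.
R2C3 = 12 − 11 = 1 completes the 12 across.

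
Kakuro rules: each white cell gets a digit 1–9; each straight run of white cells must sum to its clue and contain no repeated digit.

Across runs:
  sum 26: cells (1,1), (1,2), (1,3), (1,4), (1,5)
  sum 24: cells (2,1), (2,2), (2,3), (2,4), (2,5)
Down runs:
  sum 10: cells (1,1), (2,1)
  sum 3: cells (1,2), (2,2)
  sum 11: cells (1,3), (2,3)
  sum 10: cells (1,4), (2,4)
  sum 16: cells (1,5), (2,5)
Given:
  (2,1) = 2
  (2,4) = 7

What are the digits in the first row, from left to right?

3 in 2 cells must be {1,2}; 16 in 2 cells must be {7,9}.
(1,1) = 10 − 2 = 8 completes the 10 down.
(1,4) = 10 − 7 = 3 completes the 10 down.
Given what's placed, (2,2) must be 1 to fit the 24 across and 3 down.
Given what's placed, (2,5) must be 9 to fit the 24 across and 16 down.
(1,2) = 3 − 1 = 2 completes the 3 down.
(1,5) = 16 − 9 = 7 completes the 16 down.
(2,3) = 24 − 19 = 5 completes the 24 across.
(1,3) = 26 − 20 = 6 completes the 26 across.

8, 2, 6, 3, 7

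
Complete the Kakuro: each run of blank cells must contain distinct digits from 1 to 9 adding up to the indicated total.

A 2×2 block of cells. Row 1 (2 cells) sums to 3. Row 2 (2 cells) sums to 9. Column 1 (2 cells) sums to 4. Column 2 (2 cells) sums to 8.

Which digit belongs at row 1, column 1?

3 in 2 cells must be {1,2}; 4 in 2 cells must be {1,3}.
The 3 across and the 4 down share only 1, so (1,1) = 1.
(1,2) = 3 − 1 = 2 completes the 3 across.
(2,1) = 4 − 1 = 3 completes the 4 down.
(2,2) = 9 − 3 = 6 completes the 9 across.

1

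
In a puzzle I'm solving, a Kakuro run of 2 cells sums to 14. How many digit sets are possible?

2 distinct digits from 1–9 sum between 3 and 17.
Enumerating: {5,9}, {6,8}.

2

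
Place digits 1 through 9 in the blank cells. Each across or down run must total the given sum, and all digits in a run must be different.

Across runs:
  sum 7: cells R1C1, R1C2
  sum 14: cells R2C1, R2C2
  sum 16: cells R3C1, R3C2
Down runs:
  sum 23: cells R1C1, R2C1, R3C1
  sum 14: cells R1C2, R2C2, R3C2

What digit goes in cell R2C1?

8

16 in 2 cells must be {7,9}; 23 in 3 cells must be {6,8,9}.
The 7 across and the 23 down share only 6, so R1C1 = 6.
R1C2 = 7 − 6 = 1 completes the 7 across.
Given what's placed, R3C1 must be 9 to fit the 16 across and 23 down.
R3C2 = 16 − 9 = 7 completes the 16 across.
R2C1 = 23 − 15 = 8 completes the 23 down.
R2C2 = 14 − 8 = 6 completes the 14 across.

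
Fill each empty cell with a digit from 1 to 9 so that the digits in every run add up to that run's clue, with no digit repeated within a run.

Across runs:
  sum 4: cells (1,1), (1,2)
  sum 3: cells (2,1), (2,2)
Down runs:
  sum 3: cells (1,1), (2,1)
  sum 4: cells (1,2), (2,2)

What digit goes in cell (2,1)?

2

4 in 2 cells must be {1,3}; 3 in 2 cells must be {1,2}.
The 4 across and the 3 down share only 1, so (1,1) = 1.
(1,2) = 4 − 1 = 3 completes the 4 across.
(2,1) = 3 − 1 = 2 completes the 3 down.
(2,2) = 3 − 2 = 1 completes the 3 across.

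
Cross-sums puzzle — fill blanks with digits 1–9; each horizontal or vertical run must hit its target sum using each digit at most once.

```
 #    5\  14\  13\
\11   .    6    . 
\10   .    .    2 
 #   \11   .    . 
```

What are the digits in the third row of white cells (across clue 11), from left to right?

3 8

No cell is forced outright now. R1C3 can only be 3 or 4 (the digits allowed by both its 11 across and its 13 down). If R1C3 = 4: that forces R1C1 = 1, after which R2C1 would have to be in {1,3,5,7} for the 10 across but in {4} for the 5 down — contradiction. So R1C3 = 3.
R1C1 = 11 − 9 = 2 completes the 11 across.
R2C1 = 5 − 2 = 3 completes the 5 down.
R2C2 = 10 − 5 = 5 completes the 10 across.
R3C2 = 14 − 11 = 3 completes the 14 down.
R3C3 = 11 − 3 = 8 completes the 11 across.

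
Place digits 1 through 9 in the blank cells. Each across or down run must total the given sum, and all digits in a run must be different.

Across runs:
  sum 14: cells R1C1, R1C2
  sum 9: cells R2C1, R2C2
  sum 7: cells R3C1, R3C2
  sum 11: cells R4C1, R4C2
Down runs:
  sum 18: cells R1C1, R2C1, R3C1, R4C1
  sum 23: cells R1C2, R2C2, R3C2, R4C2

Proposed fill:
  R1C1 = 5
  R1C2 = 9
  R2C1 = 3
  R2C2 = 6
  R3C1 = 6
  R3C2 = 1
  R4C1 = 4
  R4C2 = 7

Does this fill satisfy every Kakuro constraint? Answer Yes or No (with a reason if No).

Yes

Across: 5+9=14; 3+6=9; 6+1=7; 4+7=11. Down: 5+3+6+4=18; 9+6+1+7=23. No digit repeats within any run.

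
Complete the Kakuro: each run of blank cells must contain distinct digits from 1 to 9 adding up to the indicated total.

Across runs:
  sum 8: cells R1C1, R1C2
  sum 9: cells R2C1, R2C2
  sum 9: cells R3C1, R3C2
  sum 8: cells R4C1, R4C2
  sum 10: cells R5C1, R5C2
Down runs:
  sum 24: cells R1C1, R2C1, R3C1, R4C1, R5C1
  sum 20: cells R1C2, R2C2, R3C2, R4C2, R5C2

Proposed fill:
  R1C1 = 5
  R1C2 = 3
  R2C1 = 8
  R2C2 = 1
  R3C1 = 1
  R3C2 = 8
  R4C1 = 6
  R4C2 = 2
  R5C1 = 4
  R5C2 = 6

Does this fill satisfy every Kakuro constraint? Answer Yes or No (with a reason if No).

Across: 5+3=8; 8+1=9; 1+8=9; 6+2=8; 4+6=10. Down: 5+8+1+6+4=24; 3+1+8+2+6=20. No digit repeats within any run.

Yes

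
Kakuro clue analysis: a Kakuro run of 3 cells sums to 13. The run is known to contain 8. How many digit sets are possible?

2

3 distinct digits from 1–9 sum between 6 and 24.
Keeping only sets containing 8.
Enumerating: {1,4,8}, {2,3,8}.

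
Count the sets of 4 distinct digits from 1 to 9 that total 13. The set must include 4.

4 distinct digits from 1–9 sum between 10 and 30.
Keeping only sets containing 4.
Enumerating: {1,2,4,6}, {1,3,4,5}.

2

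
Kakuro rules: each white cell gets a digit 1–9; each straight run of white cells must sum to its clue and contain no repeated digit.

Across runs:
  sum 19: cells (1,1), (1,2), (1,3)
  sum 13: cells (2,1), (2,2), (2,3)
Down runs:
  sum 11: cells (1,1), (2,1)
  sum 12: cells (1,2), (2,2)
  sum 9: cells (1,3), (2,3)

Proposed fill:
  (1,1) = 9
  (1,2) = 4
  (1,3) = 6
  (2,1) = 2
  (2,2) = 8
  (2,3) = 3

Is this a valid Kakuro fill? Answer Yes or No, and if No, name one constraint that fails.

Yes

Across: 9+4+6=19; 2+8+3=13. Down: 9+2=11; 4+8=12; 6+3=9. No digit repeats within any run.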